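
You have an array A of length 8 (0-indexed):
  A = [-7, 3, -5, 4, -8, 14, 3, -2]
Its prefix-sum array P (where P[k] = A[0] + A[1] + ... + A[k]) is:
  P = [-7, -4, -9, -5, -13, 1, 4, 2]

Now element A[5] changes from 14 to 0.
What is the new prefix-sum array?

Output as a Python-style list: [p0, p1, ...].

Change: A[5] 14 -> 0, delta = -14
P[k] for k < 5: unchanged (A[5] not included)
P[k] for k >= 5: shift by delta = -14
  P[0] = -7 + 0 = -7
  P[1] = -4 + 0 = -4
  P[2] = -9 + 0 = -9
  P[3] = -5 + 0 = -5
  P[4] = -13 + 0 = -13
  P[5] = 1 + -14 = -13
  P[6] = 4 + -14 = -10
  P[7] = 2 + -14 = -12

Answer: [-7, -4, -9, -5, -13, -13, -10, -12]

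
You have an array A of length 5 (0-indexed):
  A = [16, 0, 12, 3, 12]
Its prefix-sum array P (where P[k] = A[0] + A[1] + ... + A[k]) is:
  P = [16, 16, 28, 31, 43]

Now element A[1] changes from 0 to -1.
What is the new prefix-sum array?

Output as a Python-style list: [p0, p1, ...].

Answer: [16, 15, 27, 30, 42]

Derivation:
Change: A[1] 0 -> -1, delta = -1
P[k] for k < 1: unchanged (A[1] not included)
P[k] for k >= 1: shift by delta = -1
  P[0] = 16 + 0 = 16
  P[1] = 16 + -1 = 15
  P[2] = 28 + -1 = 27
  P[3] = 31 + -1 = 30
  P[4] = 43 + -1 = 42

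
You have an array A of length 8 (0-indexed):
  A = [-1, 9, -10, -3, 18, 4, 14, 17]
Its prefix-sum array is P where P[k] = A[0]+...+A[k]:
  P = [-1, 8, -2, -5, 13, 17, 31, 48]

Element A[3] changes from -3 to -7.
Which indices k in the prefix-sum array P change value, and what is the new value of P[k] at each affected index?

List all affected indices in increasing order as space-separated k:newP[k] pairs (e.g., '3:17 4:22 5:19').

P[k] = A[0] + ... + A[k]
P[k] includes A[3] iff k >= 3
Affected indices: 3, 4, ..., 7; delta = -4
  P[3]: -5 + -4 = -9
  P[4]: 13 + -4 = 9
  P[5]: 17 + -4 = 13
  P[6]: 31 + -4 = 27
  P[7]: 48 + -4 = 44

Answer: 3:-9 4:9 5:13 6:27 7:44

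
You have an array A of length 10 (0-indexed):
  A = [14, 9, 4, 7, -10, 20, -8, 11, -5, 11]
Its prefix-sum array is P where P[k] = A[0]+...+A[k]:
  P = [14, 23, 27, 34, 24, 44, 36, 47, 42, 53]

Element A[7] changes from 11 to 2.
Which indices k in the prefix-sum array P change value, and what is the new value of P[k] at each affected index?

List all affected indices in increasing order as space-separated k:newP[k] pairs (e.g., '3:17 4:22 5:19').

Answer: 7:38 8:33 9:44

Derivation:
P[k] = A[0] + ... + A[k]
P[k] includes A[7] iff k >= 7
Affected indices: 7, 8, ..., 9; delta = -9
  P[7]: 47 + -9 = 38
  P[8]: 42 + -9 = 33
  P[9]: 53 + -9 = 44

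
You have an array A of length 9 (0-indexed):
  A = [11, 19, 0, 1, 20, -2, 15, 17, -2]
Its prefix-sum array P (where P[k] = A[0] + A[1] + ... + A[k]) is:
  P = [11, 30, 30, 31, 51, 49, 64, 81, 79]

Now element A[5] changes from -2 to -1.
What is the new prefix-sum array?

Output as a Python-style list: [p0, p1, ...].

Answer: [11, 30, 30, 31, 51, 50, 65, 82, 80]

Derivation:
Change: A[5] -2 -> -1, delta = 1
P[k] for k < 5: unchanged (A[5] not included)
P[k] for k >= 5: shift by delta = 1
  P[0] = 11 + 0 = 11
  P[1] = 30 + 0 = 30
  P[2] = 30 + 0 = 30
  P[3] = 31 + 0 = 31
  P[4] = 51 + 0 = 51
  P[5] = 49 + 1 = 50
  P[6] = 64 + 1 = 65
  P[7] = 81 + 1 = 82
  P[8] = 79 + 1 = 80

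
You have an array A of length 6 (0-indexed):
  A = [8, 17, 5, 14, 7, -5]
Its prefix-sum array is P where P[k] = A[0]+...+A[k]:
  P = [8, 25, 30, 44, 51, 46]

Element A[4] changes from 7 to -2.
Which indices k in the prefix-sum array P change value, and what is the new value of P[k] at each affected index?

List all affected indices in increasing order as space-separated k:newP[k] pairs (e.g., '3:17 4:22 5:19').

P[k] = A[0] + ... + A[k]
P[k] includes A[4] iff k >= 4
Affected indices: 4, 5, ..., 5; delta = -9
  P[4]: 51 + -9 = 42
  P[5]: 46 + -9 = 37

Answer: 4:42 5:37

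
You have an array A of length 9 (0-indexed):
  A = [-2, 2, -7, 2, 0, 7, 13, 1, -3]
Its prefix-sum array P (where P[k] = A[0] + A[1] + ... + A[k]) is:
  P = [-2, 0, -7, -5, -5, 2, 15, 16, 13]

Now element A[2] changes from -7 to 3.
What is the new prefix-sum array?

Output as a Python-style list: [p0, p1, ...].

Change: A[2] -7 -> 3, delta = 10
P[k] for k < 2: unchanged (A[2] not included)
P[k] for k >= 2: shift by delta = 10
  P[0] = -2 + 0 = -2
  P[1] = 0 + 0 = 0
  P[2] = -7 + 10 = 3
  P[3] = -5 + 10 = 5
  P[4] = -5 + 10 = 5
  P[5] = 2 + 10 = 12
  P[6] = 15 + 10 = 25
  P[7] = 16 + 10 = 26
  P[8] = 13 + 10 = 23

Answer: [-2, 0, 3, 5, 5, 12, 25, 26, 23]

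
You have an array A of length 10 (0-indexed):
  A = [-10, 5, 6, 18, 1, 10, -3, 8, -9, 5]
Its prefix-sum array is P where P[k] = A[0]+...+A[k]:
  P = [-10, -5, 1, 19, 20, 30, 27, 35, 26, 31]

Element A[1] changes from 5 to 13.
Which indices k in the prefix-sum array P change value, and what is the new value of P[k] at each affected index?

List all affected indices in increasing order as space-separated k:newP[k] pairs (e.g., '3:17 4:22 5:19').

Answer: 1:3 2:9 3:27 4:28 5:38 6:35 7:43 8:34 9:39

Derivation:
P[k] = A[0] + ... + A[k]
P[k] includes A[1] iff k >= 1
Affected indices: 1, 2, ..., 9; delta = 8
  P[1]: -5 + 8 = 3
  P[2]: 1 + 8 = 9
  P[3]: 19 + 8 = 27
  P[4]: 20 + 8 = 28
  P[5]: 30 + 8 = 38
  P[6]: 27 + 8 = 35
  P[7]: 35 + 8 = 43
  P[8]: 26 + 8 = 34
  P[9]: 31 + 8 = 39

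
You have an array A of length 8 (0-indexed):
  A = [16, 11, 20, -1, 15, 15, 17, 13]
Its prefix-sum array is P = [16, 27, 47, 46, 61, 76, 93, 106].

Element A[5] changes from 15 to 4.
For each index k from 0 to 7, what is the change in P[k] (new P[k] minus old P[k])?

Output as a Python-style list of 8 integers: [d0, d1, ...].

Answer: [0, 0, 0, 0, 0, -11, -11, -11]

Derivation:
Element change: A[5] 15 -> 4, delta = -11
For k < 5: P[k] unchanged, delta_P[k] = 0
For k >= 5: P[k] shifts by exactly -11
Delta array: [0, 0, 0, 0, 0, -11, -11, -11]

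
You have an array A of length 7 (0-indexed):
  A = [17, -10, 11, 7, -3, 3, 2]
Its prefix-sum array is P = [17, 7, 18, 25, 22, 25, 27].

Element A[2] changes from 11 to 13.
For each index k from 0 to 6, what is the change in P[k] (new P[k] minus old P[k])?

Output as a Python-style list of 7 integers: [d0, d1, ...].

Element change: A[2] 11 -> 13, delta = 2
For k < 2: P[k] unchanged, delta_P[k] = 0
For k >= 2: P[k] shifts by exactly 2
Delta array: [0, 0, 2, 2, 2, 2, 2]

Answer: [0, 0, 2, 2, 2, 2, 2]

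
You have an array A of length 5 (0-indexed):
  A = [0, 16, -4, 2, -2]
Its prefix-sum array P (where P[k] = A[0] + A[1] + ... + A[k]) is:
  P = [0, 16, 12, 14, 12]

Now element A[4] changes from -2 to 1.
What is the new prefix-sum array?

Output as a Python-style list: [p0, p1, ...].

Change: A[4] -2 -> 1, delta = 3
P[k] for k < 4: unchanged (A[4] not included)
P[k] for k >= 4: shift by delta = 3
  P[0] = 0 + 0 = 0
  P[1] = 16 + 0 = 16
  P[2] = 12 + 0 = 12
  P[3] = 14 + 0 = 14
  P[4] = 12 + 3 = 15

Answer: [0, 16, 12, 14, 15]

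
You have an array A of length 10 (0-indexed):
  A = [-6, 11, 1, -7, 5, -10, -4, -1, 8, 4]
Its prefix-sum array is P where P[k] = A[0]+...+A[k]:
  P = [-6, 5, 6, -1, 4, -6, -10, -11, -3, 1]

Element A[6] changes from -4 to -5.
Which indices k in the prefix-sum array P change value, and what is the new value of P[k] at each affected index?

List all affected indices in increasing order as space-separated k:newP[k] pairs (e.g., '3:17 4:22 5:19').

Answer: 6:-11 7:-12 8:-4 9:0

Derivation:
P[k] = A[0] + ... + A[k]
P[k] includes A[6] iff k >= 6
Affected indices: 6, 7, ..., 9; delta = -1
  P[6]: -10 + -1 = -11
  P[7]: -11 + -1 = -12
  P[8]: -3 + -1 = -4
  P[9]: 1 + -1 = 0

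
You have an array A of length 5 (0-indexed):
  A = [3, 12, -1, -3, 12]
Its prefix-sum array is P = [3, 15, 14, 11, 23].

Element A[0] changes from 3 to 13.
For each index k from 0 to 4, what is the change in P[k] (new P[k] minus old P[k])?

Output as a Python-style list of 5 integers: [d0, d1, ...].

Element change: A[0] 3 -> 13, delta = 10
For k < 0: P[k] unchanged, delta_P[k] = 0
For k >= 0: P[k] shifts by exactly 10
Delta array: [10, 10, 10, 10, 10]

Answer: [10, 10, 10, 10, 10]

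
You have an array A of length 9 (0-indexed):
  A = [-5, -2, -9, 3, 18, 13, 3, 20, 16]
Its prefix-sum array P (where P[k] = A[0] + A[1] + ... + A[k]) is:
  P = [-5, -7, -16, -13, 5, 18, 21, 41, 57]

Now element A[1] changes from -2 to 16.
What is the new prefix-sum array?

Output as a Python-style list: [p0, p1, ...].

Answer: [-5, 11, 2, 5, 23, 36, 39, 59, 75]

Derivation:
Change: A[1] -2 -> 16, delta = 18
P[k] for k < 1: unchanged (A[1] not included)
P[k] for k >= 1: shift by delta = 18
  P[0] = -5 + 0 = -5
  P[1] = -7 + 18 = 11
  P[2] = -16 + 18 = 2
  P[3] = -13 + 18 = 5
  P[4] = 5 + 18 = 23
  P[5] = 18 + 18 = 36
  P[6] = 21 + 18 = 39
  P[7] = 41 + 18 = 59
  P[8] = 57 + 18 = 75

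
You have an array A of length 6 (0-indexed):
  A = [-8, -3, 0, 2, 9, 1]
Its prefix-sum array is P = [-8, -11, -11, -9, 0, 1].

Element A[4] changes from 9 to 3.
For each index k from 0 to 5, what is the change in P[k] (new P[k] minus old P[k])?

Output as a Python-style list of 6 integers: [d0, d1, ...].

Answer: [0, 0, 0, 0, -6, -6]

Derivation:
Element change: A[4] 9 -> 3, delta = -6
For k < 4: P[k] unchanged, delta_P[k] = 0
For k >= 4: P[k] shifts by exactly -6
Delta array: [0, 0, 0, 0, -6, -6]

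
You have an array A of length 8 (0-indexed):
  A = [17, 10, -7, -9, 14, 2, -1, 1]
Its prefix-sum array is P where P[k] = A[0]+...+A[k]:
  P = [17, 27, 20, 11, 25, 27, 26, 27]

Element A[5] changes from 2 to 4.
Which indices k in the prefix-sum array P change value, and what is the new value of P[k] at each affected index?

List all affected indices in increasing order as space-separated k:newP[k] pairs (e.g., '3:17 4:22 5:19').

Answer: 5:29 6:28 7:29

Derivation:
P[k] = A[0] + ... + A[k]
P[k] includes A[5] iff k >= 5
Affected indices: 5, 6, ..., 7; delta = 2
  P[5]: 27 + 2 = 29
  P[6]: 26 + 2 = 28
  P[7]: 27 + 2 = 29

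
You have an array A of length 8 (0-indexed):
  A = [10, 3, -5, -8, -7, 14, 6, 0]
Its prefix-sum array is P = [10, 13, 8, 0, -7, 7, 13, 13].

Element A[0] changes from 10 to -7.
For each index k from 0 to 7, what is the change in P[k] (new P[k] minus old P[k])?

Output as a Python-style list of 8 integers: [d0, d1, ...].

Answer: [-17, -17, -17, -17, -17, -17, -17, -17]

Derivation:
Element change: A[0] 10 -> -7, delta = -17
For k < 0: P[k] unchanged, delta_P[k] = 0
For k >= 0: P[k] shifts by exactly -17
Delta array: [-17, -17, -17, -17, -17, -17, -17, -17]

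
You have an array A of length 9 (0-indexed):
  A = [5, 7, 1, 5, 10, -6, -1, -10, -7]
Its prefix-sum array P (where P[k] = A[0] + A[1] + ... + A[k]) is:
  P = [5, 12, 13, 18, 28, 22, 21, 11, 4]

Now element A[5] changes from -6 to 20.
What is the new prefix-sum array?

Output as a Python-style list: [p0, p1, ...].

Answer: [5, 12, 13, 18, 28, 48, 47, 37, 30]

Derivation:
Change: A[5] -6 -> 20, delta = 26
P[k] for k < 5: unchanged (A[5] not included)
P[k] for k >= 5: shift by delta = 26
  P[0] = 5 + 0 = 5
  P[1] = 12 + 0 = 12
  P[2] = 13 + 0 = 13
  P[3] = 18 + 0 = 18
  P[4] = 28 + 0 = 28
  P[5] = 22 + 26 = 48
  P[6] = 21 + 26 = 47
  P[7] = 11 + 26 = 37
  P[8] = 4 + 26 = 30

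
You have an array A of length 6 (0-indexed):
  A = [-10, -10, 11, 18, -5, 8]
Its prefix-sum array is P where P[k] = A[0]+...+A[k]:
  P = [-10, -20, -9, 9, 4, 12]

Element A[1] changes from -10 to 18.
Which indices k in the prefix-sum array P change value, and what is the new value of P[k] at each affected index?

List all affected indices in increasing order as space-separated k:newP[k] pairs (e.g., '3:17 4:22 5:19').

Answer: 1:8 2:19 3:37 4:32 5:40

Derivation:
P[k] = A[0] + ... + A[k]
P[k] includes A[1] iff k >= 1
Affected indices: 1, 2, ..., 5; delta = 28
  P[1]: -20 + 28 = 8
  P[2]: -9 + 28 = 19
  P[3]: 9 + 28 = 37
  P[4]: 4 + 28 = 32
  P[5]: 12 + 28 = 40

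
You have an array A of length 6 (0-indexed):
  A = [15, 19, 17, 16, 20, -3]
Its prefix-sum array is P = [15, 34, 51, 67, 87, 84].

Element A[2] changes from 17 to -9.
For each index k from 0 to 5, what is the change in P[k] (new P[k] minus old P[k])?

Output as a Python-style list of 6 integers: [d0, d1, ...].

Element change: A[2] 17 -> -9, delta = -26
For k < 2: P[k] unchanged, delta_P[k] = 0
For k >= 2: P[k] shifts by exactly -26
Delta array: [0, 0, -26, -26, -26, -26]

Answer: [0, 0, -26, -26, -26, -26]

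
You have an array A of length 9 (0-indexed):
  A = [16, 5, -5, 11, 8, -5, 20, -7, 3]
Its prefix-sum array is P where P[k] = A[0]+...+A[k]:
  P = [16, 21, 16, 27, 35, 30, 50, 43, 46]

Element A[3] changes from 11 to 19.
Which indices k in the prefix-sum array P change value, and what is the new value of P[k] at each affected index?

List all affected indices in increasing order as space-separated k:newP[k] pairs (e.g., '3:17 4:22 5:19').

Answer: 3:35 4:43 5:38 6:58 7:51 8:54

Derivation:
P[k] = A[0] + ... + A[k]
P[k] includes A[3] iff k >= 3
Affected indices: 3, 4, ..., 8; delta = 8
  P[3]: 27 + 8 = 35
  P[4]: 35 + 8 = 43
  P[5]: 30 + 8 = 38
  P[6]: 50 + 8 = 58
  P[7]: 43 + 8 = 51
  P[8]: 46 + 8 = 54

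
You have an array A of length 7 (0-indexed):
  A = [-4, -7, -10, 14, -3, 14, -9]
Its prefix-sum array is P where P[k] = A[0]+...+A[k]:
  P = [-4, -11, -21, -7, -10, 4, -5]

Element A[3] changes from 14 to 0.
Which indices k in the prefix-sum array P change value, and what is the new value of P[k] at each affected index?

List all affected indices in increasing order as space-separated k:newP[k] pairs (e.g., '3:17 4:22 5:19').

P[k] = A[0] + ... + A[k]
P[k] includes A[3] iff k >= 3
Affected indices: 3, 4, ..., 6; delta = -14
  P[3]: -7 + -14 = -21
  P[4]: -10 + -14 = -24
  P[5]: 4 + -14 = -10
  P[6]: -5 + -14 = -19

Answer: 3:-21 4:-24 5:-10 6:-19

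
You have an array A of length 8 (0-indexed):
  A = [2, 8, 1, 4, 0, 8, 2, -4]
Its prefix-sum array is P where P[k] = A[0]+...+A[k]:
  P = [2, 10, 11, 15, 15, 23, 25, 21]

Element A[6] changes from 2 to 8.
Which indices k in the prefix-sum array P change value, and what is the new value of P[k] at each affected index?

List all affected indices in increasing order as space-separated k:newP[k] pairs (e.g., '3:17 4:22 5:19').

Answer: 6:31 7:27

Derivation:
P[k] = A[0] + ... + A[k]
P[k] includes A[6] iff k >= 6
Affected indices: 6, 7, ..., 7; delta = 6
  P[6]: 25 + 6 = 31
  P[7]: 21 + 6 = 27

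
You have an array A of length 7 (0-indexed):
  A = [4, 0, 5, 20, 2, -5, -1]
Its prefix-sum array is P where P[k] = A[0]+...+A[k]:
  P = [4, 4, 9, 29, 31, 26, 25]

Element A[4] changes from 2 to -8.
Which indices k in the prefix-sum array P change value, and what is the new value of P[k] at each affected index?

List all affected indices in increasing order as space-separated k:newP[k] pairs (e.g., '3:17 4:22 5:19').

P[k] = A[0] + ... + A[k]
P[k] includes A[4] iff k >= 4
Affected indices: 4, 5, ..., 6; delta = -10
  P[4]: 31 + -10 = 21
  P[5]: 26 + -10 = 16
  P[6]: 25 + -10 = 15

Answer: 4:21 5:16 6:15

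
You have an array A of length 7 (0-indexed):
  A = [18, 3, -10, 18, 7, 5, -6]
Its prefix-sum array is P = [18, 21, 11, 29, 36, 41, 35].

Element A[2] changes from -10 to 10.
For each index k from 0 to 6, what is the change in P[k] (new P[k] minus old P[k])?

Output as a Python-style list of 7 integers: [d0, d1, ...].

Answer: [0, 0, 20, 20, 20, 20, 20]

Derivation:
Element change: A[2] -10 -> 10, delta = 20
For k < 2: P[k] unchanged, delta_P[k] = 0
For k >= 2: P[k] shifts by exactly 20
Delta array: [0, 0, 20, 20, 20, 20, 20]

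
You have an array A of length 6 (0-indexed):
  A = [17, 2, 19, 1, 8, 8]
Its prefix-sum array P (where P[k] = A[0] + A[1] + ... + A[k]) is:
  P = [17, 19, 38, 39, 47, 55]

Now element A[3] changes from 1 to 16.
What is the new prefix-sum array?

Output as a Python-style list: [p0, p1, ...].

Change: A[3] 1 -> 16, delta = 15
P[k] for k < 3: unchanged (A[3] not included)
P[k] for k >= 3: shift by delta = 15
  P[0] = 17 + 0 = 17
  P[1] = 19 + 0 = 19
  P[2] = 38 + 0 = 38
  P[3] = 39 + 15 = 54
  P[4] = 47 + 15 = 62
  P[5] = 55 + 15 = 70

Answer: [17, 19, 38, 54, 62, 70]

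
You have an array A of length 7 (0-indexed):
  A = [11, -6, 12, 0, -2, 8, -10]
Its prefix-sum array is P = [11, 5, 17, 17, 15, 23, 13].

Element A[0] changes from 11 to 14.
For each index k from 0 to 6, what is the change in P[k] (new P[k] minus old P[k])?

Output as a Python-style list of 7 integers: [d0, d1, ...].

Element change: A[0] 11 -> 14, delta = 3
For k < 0: P[k] unchanged, delta_P[k] = 0
For k >= 0: P[k] shifts by exactly 3
Delta array: [3, 3, 3, 3, 3, 3, 3]

Answer: [3, 3, 3, 3, 3, 3, 3]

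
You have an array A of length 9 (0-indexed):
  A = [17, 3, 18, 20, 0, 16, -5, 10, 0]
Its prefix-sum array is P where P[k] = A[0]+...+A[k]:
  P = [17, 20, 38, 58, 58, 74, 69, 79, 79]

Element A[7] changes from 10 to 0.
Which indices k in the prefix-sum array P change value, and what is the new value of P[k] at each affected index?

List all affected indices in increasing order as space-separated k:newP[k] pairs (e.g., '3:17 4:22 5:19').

Answer: 7:69 8:69

Derivation:
P[k] = A[0] + ... + A[k]
P[k] includes A[7] iff k >= 7
Affected indices: 7, 8, ..., 8; delta = -10
  P[7]: 79 + -10 = 69
  P[8]: 79 + -10 = 69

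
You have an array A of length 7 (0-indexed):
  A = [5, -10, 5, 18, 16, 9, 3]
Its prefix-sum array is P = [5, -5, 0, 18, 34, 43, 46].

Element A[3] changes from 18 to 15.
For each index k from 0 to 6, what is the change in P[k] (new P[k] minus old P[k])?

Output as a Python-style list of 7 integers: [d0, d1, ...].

Answer: [0, 0, 0, -3, -3, -3, -3]

Derivation:
Element change: A[3] 18 -> 15, delta = -3
For k < 3: P[k] unchanged, delta_P[k] = 0
For k >= 3: P[k] shifts by exactly -3
Delta array: [0, 0, 0, -3, -3, -3, -3]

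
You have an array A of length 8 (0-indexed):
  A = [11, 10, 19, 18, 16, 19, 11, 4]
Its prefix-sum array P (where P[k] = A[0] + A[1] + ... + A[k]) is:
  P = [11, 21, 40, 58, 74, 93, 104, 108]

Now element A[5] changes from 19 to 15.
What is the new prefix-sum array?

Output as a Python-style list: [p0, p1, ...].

Answer: [11, 21, 40, 58, 74, 89, 100, 104]

Derivation:
Change: A[5] 19 -> 15, delta = -4
P[k] for k < 5: unchanged (A[5] not included)
P[k] for k >= 5: shift by delta = -4
  P[0] = 11 + 0 = 11
  P[1] = 21 + 0 = 21
  P[2] = 40 + 0 = 40
  P[3] = 58 + 0 = 58
  P[4] = 74 + 0 = 74
  P[5] = 93 + -4 = 89
  P[6] = 104 + -4 = 100
  P[7] = 108 + -4 = 104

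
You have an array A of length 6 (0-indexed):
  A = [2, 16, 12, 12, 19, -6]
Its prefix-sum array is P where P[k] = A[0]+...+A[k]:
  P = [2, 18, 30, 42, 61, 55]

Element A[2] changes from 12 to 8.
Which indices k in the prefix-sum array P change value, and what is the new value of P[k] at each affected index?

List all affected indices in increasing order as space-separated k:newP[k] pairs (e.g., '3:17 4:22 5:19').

Answer: 2:26 3:38 4:57 5:51

Derivation:
P[k] = A[0] + ... + A[k]
P[k] includes A[2] iff k >= 2
Affected indices: 2, 3, ..., 5; delta = -4
  P[2]: 30 + -4 = 26
  P[3]: 42 + -4 = 38
  P[4]: 61 + -4 = 57
  P[5]: 55 + -4 = 51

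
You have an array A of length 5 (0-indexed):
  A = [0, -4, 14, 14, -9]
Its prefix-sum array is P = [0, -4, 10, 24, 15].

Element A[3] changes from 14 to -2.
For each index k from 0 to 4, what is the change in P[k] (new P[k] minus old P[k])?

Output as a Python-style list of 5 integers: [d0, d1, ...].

Answer: [0, 0, 0, -16, -16]

Derivation:
Element change: A[3] 14 -> -2, delta = -16
For k < 3: P[k] unchanged, delta_P[k] = 0
For k >= 3: P[k] shifts by exactly -16
Delta array: [0, 0, 0, -16, -16]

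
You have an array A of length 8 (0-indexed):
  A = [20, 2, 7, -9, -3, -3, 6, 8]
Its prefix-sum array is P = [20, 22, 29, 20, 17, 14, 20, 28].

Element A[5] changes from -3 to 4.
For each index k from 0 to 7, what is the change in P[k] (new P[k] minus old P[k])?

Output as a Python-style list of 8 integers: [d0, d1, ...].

Answer: [0, 0, 0, 0, 0, 7, 7, 7]

Derivation:
Element change: A[5] -3 -> 4, delta = 7
For k < 5: P[k] unchanged, delta_P[k] = 0
For k >= 5: P[k] shifts by exactly 7
Delta array: [0, 0, 0, 0, 0, 7, 7, 7]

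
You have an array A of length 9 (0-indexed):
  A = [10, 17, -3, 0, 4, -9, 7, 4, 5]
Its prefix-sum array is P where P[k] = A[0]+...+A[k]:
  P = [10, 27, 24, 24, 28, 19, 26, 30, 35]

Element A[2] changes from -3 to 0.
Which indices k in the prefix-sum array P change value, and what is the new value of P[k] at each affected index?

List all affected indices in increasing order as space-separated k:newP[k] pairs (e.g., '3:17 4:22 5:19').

Answer: 2:27 3:27 4:31 5:22 6:29 7:33 8:38

Derivation:
P[k] = A[0] + ... + A[k]
P[k] includes A[2] iff k >= 2
Affected indices: 2, 3, ..., 8; delta = 3
  P[2]: 24 + 3 = 27
  P[3]: 24 + 3 = 27
  P[4]: 28 + 3 = 31
  P[5]: 19 + 3 = 22
  P[6]: 26 + 3 = 29
  P[7]: 30 + 3 = 33
  P[8]: 35 + 3 = 38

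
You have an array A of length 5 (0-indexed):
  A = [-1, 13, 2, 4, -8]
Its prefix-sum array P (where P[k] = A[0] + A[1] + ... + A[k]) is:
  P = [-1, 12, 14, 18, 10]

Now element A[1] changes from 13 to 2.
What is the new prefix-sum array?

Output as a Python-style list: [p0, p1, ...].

Change: A[1] 13 -> 2, delta = -11
P[k] for k < 1: unchanged (A[1] not included)
P[k] for k >= 1: shift by delta = -11
  P[0] = -1 + 0 = -1
  P[1] = 12 + -11 = 1
  P[2] = 14 + -11 = 3
  P[3] = 18 + -11 = 7
  P[4] = 10 + -11 = -1

Answer: [-1, 1, 3, 7, -1]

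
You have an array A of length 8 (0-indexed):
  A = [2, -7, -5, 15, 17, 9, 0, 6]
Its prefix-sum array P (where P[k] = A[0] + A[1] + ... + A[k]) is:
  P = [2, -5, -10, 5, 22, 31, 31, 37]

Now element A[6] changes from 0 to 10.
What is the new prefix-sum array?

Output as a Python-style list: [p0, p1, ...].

Change: A[6] 0 -> 10, delta = 10
P[k] for k < 6: unchanged (A[6] not included)
P[k] for k >= 6: shift by delta = 10
  P[0] = 2 + 0 = 2
  P[1] = -5 + 0 = -5
  P[2] = -10 + 0 = -10
  P[3] = 5 + 0 = 5
  P[4] = 22 + 0 = 22
  P[5] = 31 + 0 = 31
  P[6] = 31 + 10 = 41
  P[7] = 37 + 10 = 47

Answer: [2, -5, -10, 5, 22, 31, 41, 47]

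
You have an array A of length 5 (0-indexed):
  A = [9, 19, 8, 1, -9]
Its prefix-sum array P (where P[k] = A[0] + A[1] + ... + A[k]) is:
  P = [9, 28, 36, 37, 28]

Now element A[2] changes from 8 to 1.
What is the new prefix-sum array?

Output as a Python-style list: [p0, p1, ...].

Change: A[2] 8 -> 1, delta = -7
P[k] for k < 2: unchanged (A[2] not included)
P[k] for k >= 2: shift by delta = -7
  P[0] = 9 + 0 = 9
  P[1] = 28 + 0 = 28
  P[2] = 36 + -7 = 29
  P[3] = 37 + -7 = 30
  P[4] = 28 + -7 = 21

Answer: [9, 28, 29, 30, 21]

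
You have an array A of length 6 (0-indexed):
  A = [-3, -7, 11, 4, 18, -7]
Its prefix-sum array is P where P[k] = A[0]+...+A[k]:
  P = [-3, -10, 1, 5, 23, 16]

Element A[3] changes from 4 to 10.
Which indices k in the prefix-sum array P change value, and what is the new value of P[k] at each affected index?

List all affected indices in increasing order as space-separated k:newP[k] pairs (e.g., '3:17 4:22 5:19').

Answer: 3:11 4:29 5:22

Derivation:
P[k] = A[0] + ... + A[k]
P[k] includes A[3] iff k >= 3
Affected indices: 3, 4, ..., 5; delta = 6
  P[3]: 5 + 6 = 11
  P[4]: 23 + 6 = 29
  P[5]: 16 + 6 = 22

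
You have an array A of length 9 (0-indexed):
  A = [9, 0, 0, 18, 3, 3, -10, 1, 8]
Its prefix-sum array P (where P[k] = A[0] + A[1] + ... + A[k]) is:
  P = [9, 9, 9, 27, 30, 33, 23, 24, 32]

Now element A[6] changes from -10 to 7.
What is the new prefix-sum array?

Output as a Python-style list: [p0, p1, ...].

Change: A[6] -10 -> 7, delta = 17
P[k] for k < 6: unchanged (A[6] not included)
P[k] for k >= 6: shift by delta = 17
  P[0] = 9 + 0 = 9
  P[1] = 9 + 0 = 9
  P[2] = 9 + 0 = 9
  P[3] = 27 + 0 = 27
  P[4] = 30 + 0 = 30
  P[5] = 33 + 0 = 33
  P[6] = 23 + 17 = 40
  P[7] = 24 + 17 = 41
  P[8] = 32 + 17 = 49

Answer: [9, 9, 9, 27, 30, 33, 40, 41, 49]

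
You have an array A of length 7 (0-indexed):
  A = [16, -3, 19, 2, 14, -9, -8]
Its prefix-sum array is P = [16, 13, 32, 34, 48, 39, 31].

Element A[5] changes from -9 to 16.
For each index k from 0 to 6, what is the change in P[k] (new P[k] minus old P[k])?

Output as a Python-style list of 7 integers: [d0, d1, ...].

Element change: A[5] -9 -> 16, delta = 25
For k < 5: P[k] unchanged, delta_P[k] = 0
For k >= 5: P[k] shifts by exactly 25
Delta array: [0, 0, 0, 0, 0, 25, 25]

Answer: [0, 0, 0, 0, 0, 25, 25]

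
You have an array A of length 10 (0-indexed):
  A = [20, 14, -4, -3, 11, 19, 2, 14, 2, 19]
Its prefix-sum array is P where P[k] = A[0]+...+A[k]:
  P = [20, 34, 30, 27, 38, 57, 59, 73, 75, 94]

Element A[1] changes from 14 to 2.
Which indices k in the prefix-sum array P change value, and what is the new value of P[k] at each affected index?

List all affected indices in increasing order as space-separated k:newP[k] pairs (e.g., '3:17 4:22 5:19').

Answer: 1:22 2:18 3:15 4:26 5:45 6:47 7:61 8:63 9:82

Derivation:
P[k] = A[0] + ... + A[k]
P[k] includes A[1] iff k >= 1
Affected indices: 1, 2, ..., 9; delta = -12
  P[1]: 34 + -12 = 22
  P[2]: 30 + -12 = 18
  P[3]: 27 + -12 = 15
  P[4]: 38 + -12 = 26
  P[5]: 57 + -12 = 45
  P[6]: 59 + -12 = 47
  P[7]: 73 + -12 = 61
  P[8]: 75 + -12 = 63
  P[9]: 94 + -12 = 82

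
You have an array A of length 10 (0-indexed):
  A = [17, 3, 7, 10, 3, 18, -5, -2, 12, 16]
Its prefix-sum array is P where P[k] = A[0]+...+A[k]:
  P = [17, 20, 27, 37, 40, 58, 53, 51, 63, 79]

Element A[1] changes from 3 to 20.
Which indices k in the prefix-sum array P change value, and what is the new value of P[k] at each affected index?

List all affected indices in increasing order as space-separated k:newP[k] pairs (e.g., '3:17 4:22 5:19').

Answer: 1:37 2:44 3:54 4:57 5:75 6:70 7:68 8:80 9:96

Derivation:
P[k] = A[0] + ... + A[k]
P[k] includes A[1] iff k >= 1
Affected indices: 1, 2, ..., 9; delta = 17
  P[1]: 20 + 17 = 37
  P[2]: 27 + 17 = 44
  P[3]: 37 + 17 = 54
  P[4]: 40 + 17 = 57
  P[5]: 58 + 17 = 75
  P[6]: 53 + 17 = 70
  P[7]: 51 + 17 = 68
  P[8]: 63 + 17 = 80
  P[9]: 79 + 17 = 96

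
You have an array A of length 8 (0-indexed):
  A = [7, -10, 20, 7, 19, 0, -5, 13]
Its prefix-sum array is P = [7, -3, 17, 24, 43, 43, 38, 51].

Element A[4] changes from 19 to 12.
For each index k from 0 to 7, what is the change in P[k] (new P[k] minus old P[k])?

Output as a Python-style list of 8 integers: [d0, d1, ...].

Answer: [0, 0, 0, 0, -7, -7, -7, -7]

Derivation:
Element change: A[4] 19 -> 12, delta = -7
For k < 4: P[k] unchanged, delta_P[k] = 0
For k >= 4: P[k] shifts by exactly -7
Delta array: [0, 0, 0, 0, -7, -7, -7, -7]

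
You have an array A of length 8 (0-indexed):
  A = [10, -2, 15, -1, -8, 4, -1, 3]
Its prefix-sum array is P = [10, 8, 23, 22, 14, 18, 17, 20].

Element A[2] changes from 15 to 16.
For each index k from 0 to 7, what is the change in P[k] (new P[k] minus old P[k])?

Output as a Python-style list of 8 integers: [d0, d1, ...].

Element change: A[2] 15 -> 16, delta = 1
For k < 2: P[k] unchanged, delta_P[k] = 0
For k >= 2: P[k] shifts by exactly 1
Delta array: [0, 0, 1, 1, 1, 1, 1, 1]

Answer: [0, 0, 1, 1, 1, 1, 1, 1]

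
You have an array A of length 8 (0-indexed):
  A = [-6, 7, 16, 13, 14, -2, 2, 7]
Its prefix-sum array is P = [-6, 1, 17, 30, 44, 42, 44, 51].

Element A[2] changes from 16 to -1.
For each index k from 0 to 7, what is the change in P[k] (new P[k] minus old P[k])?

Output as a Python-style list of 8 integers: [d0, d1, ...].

Element change: A[2] 16 -> -1, delta = -17
For k < 2: P[k] unchanged, delta_P[k] = 0
For k >= 2: P[k] shifts by exactly -17
Delta array: [0, 0, -17, -17, -17, -17, -17, -17]

Answer: [0, 0, -17, -17, -17, -17, -17, -17]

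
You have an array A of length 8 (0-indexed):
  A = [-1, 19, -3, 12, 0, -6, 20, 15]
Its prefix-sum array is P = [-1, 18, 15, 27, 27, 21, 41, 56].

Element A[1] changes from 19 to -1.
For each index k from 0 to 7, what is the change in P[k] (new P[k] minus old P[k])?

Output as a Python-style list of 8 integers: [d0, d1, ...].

Answer: [0, -20, -20, -20, -20, -20, -20, -20]

Derivation:
Element change: A[1] 19 -> -1, delta = -20
For k < 1: P[k] unchanged, delta_P[k] = 0
For k >= 1: P[k] shifts by exactly -20
Delta array: [0, -20, -20, -20, -20, -20, -20, -20]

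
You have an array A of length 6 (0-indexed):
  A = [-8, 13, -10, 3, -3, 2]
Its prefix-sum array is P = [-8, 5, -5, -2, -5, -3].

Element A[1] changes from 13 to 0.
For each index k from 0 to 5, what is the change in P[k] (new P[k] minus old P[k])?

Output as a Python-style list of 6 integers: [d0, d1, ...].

Answer: [0, -13, -13, -13, -13, -13]

Derivation:
Element change: A[1] 13 -> 0, delta = -13
For k < 1: P[k] unchanged, delta_P[k] = 0
For k >= 1: P[k] shifts by exactly -13
Delta array: [0, -13, -13, -13, -13, -13]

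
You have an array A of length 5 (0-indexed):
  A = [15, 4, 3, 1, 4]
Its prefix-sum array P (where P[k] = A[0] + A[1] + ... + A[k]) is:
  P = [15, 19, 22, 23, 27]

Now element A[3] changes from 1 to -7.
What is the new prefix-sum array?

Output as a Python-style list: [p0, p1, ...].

Change: A[3] 1 -> -7, delta = -8
P[k] for k < 3: unchanged (A[3] not included)
P[k] for k >= 3: shift by delta = -8
  P[0] = 15 + 0 = 15
  P[1] = 19 + 0 = 19
  P[2] = 22 + 0 = 22
  P[3] = 23 + -8 = 15
  P[4] = 27 + -8 = 19

Answer: [15, 19, 22, 15, 19]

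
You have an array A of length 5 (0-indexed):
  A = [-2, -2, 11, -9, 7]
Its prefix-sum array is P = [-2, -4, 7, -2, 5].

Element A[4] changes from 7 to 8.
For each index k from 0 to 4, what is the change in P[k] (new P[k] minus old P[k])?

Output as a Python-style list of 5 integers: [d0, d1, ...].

Answer: [0, 0, 0, 0, 1]

Derivation:
Element change: A[4] 7 -> 8, delta = 1
For k < 4: P[k] unchanged, delta_P[k] = 0
For k >= 4: P[k] shifts by exactly 1
Delta array: [0, 0, 0, 0, 1]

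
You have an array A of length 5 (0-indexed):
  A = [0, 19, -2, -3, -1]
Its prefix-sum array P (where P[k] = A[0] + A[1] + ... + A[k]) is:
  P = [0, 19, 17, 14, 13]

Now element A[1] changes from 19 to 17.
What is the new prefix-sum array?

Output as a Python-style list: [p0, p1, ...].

Answer: [0, 17, 15, 12, 11]

Derivation:
Change: A[1] 19 -> 17, delta = -2
P[k] for k < 1: unchanged (A[1] not included)
P[k] for k >= 1: shift by delta = -2
  P[0] = 0 + 0 = 0
  P[1] = 19 + -2 = 17
  P[2] = 17 + -2 = 15
  P[3] = 14 + -2 = 12
  P[4] = 13 + -2 = 11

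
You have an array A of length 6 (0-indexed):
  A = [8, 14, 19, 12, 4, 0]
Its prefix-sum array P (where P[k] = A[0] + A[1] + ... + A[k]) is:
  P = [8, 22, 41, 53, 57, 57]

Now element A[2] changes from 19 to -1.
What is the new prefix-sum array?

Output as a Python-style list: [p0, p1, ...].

Answer: [8, 22, 21, 33, 37, 37]

Derivation:
Change: A[2] 19 -> -1, delta = -20
P[k] for k < 2: unchanged (A[2] not included)
P[k] for k >= 2: shift by delta = -20
  P[0] = 8 + 0 = 8
  P[1] = 22 + 0 = 22
  P[2] = 41 + -20 = 21
  P[3] = 53 + -20 = 33
  P[4] = 57 + -20 = 37
  P[5] = 57 + -20 = 37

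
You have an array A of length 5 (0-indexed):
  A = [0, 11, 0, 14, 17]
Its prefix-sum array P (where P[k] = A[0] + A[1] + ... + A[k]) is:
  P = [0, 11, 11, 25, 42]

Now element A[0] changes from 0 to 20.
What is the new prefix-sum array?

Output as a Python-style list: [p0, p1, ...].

Answer: [20, 31, 31, 45, 62]

Derivation:
Change: A[0] 0 -> 20, delta = 20
P[k] for k < 0: unchanged (A[0] not included)
P[k] for k >= 0: shift by delta = 20
  P[0] = 0 + 20 = 20
  P[1] = 11 + 20 = 31
  P[2] = 11 + 20 = 31
  P[3] = 25 + 20 = 45
  P[4] = 42 + 20 = 62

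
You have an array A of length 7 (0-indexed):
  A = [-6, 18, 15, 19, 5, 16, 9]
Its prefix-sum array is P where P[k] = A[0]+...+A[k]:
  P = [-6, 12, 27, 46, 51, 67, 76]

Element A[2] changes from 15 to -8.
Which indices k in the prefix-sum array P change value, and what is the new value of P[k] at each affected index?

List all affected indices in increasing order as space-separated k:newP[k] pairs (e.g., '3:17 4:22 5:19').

P[k] = A[0] + ... + A[k]
P[k] includes A[2] iff k >= 2
Affected indices: 2, 3, ..., 6; delta = -23
  P[2]: 27 + -23 = 4
  P[3]: 46 + -23 = 23
  P[4]: 51 + -23 = 28
  P[5]: 67 + -23 = 44
  P[6]: 76 + -23 = 53

Answer: 2:4 3:23 4:28 5:44 6:53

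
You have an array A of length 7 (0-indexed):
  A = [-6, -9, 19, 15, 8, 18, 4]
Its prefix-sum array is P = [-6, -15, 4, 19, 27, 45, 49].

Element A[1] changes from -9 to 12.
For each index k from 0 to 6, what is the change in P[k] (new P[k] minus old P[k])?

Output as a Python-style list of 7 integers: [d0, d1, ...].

Answer: [0, 21, 21, 21, 21, 21, 21]

Derivation:
Element change: A[1] -9 -> 12, delta = 21
For k < 1: P[k] unchanged, delta_P[k] = 0
For k >= 1: P[k] shifts by exactly 21
Delta array: [0, 21, 21, 21, 21, 21, 21]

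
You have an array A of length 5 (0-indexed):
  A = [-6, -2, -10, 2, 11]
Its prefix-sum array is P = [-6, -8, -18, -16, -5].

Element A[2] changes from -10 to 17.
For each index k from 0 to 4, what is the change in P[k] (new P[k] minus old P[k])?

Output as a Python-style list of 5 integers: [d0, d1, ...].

Element change: A[2] -10 -> 17, delta = 27
For k < 2: P[k] unchanged, delta_P[k] = 0
For k >= 2: P[k] shifts by exactly 27
Delta array: [0, 0, 27, 27, 27]

Answer: [0, 0, 27, 27, 27]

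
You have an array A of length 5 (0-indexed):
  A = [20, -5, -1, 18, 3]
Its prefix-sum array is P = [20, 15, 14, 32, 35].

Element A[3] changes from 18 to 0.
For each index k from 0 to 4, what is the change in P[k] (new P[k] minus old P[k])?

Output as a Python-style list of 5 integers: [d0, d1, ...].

Answer: [0, 0, 0, -18, -18]

Derivation:
Element change: A[3] 18 -> 0, delta = -18
For k < 3: P[k] unchanged, delta_P[k] = 0
For k >= 3: P[k] shifts by exactly -18
Delta array: [0, 0, 0, -18, -18]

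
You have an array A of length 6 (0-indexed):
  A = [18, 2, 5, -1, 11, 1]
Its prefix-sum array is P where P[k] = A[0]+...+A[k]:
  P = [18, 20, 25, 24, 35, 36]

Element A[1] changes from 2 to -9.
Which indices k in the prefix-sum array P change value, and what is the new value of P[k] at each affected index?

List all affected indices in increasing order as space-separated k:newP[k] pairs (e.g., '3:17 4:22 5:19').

Answer: 1:9 2:14 3:13 4:24 5:25

Derivation:
P[k] = A[0] + ... + A[k]
P[k] includes A[1] iff k >= 1
Affected indices: 1, 2, ..., 5; delta = -11
  P[1]: 20 + -11 = 9
  P[2]: 25 + -11 = 14
  P[3]: 24 + -11 = 13
  P[4]: 35 + -11 = 24
  P[5]: 36 + -11 = 25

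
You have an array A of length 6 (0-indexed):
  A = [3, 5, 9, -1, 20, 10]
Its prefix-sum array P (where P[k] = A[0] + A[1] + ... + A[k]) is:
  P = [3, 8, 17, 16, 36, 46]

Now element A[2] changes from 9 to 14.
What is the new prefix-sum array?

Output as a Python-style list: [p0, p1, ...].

Answer: [3, 8, 22, 21, 41, 51]

Derivation:
Change: A[2] 9 -> 14, delta = 5
P[k] for k < 2: unchanged (A[2] not included)
P[k] for k >= 2: shift by delta = 5
  P[0] = 3 + 0 = 3
  P[1] = 8 + 0 = 8
  P[2] = 17 + 5 = 22
  P[3] = 16 + 5 = 21
  P[4] = 36 + 5 = 41
  P[5] = 46 + 5 = 51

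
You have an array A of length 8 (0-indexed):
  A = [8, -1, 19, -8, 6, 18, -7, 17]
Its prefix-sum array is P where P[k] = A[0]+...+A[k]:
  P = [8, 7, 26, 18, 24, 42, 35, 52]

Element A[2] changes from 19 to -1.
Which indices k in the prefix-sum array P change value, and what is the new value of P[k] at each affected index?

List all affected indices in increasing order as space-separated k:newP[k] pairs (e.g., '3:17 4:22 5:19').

P[k] = A[0] + ... + A[k]
P[k] includes A[2] iff k >= 2
Affected indices: 2, 3, ..., 7; delta = -20
  P[2]: 26 + -20 = 6
  P[3]: 18 + -20 = -2
  P[4]: 24 + -20 = 4
  P[5]: 42 + -20 = 22
  P[6]: 35 + -20 = 15
  P[7]: 52 + -20 = 32

Answer: 2:6 3:-2 4:4 5:22 6:15 7:32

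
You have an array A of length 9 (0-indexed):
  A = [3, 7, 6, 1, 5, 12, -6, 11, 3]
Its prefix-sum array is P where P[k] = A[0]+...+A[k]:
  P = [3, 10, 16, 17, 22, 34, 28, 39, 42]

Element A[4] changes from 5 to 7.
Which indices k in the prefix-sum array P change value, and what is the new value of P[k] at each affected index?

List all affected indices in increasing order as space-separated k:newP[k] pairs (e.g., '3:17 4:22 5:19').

Answer: 4:24 5:36 6:30 7:41 8:44

Derivation:
P[k] = A[0] + ... + A[k]
P[k] includes A[4] iff k >= 4
Affected indices: 4, 5, ..., 8; delta = 2
  P[4]: 22 + 2 = 24
  P[5]: 34 + 2 = 36
  P[6]: 28 + 2 = 30
  P[7]: 39 + 2 = 41
  P[8]: 42 + 2 = 44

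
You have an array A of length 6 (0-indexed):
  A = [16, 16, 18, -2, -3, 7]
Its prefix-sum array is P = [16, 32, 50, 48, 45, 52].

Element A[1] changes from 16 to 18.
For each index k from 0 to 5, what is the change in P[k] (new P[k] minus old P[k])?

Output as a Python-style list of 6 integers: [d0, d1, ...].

Answer: [0, 2, 2, 2, 2, 2]

Derivation:
Element change: A[1] 16 -> 18, delta = 2
For k < 1: P[k] unchanged, delta_P[k] = 0
For k >= 1: P[k] shifts by exactly 2
Delta array: [0, 2, 2, 2, 2, 2]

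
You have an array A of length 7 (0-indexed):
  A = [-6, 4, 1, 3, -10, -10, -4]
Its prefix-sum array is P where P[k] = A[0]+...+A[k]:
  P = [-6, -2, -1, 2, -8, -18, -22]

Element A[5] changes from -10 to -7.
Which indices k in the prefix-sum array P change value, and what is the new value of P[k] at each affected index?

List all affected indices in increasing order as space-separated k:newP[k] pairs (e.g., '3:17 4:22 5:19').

P[k] = A[0] + ... + A[k]
P[k] includes A[5] iff k >= 5
Affected indices: 5, 6, ..., 6; delta = 3
  P[5]: -18 + 3 = -15
  P[6]: -22 + 3 = -19

Answer: 5:-15 6:-19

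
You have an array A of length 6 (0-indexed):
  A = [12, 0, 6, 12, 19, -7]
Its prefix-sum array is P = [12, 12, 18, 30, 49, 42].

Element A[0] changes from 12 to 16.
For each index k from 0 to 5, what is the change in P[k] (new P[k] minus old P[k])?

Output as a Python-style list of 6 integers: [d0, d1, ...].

Answer: [4, 4, 4, 4, 4, 4]

Derivation:
Element change: A[0] 12 -> 16, delta = 4
For k < 0: P[k] unchanged, delta_P[k] = 0
For k >= 0: P[k] shifts by exactly 4
Delta array: [4, 4, 4, 4, 4, 4]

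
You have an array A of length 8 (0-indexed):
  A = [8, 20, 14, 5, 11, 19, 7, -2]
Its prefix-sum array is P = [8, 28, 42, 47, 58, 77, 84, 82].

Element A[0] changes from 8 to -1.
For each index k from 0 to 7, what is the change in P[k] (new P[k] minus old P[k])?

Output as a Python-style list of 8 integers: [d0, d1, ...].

Element change: A[0] 8 -> -1, delta = -9
For k < 0: P[k] unchanged, delta_P[k] = 0
For k >= 0: P[k] shifts by exactly -9
Delta array: [-9, -9, -9, -9, -9, -9, -9, -9]

Answer: [-9, -9, -9, -9, -9, -9, -9, -9]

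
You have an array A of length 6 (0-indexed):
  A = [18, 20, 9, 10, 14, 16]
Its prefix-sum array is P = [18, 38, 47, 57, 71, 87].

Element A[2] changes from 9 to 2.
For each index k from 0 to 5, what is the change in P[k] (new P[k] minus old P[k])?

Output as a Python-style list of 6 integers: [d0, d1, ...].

Answer: [0, 0, -7, -7, -7, -7]

Derivation:
Element change: A[2] 9 -> 2, delta = -7
For k < 2: P[k] unchanged, delta_P[k] = 0
For k >= 2: P[k] shifts by exactly -7
Delta array: [0, 0, -7, -7, -7, -7]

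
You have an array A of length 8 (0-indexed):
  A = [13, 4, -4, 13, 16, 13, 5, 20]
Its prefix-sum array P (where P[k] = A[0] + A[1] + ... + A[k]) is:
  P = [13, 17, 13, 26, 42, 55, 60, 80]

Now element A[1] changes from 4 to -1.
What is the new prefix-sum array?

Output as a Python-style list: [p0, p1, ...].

Answer: [13, 12, 8, 21, 37, 50, 55, 75]

Derivation:
Change: A[1] 4 -> -1, delta = -5
P[k] for k < 1: unchanged (A[1] not included)
P[k] for k >= 1: shift by delta = -5
  P[0] = 13 + 0 = 13
  P[1] = 17 + -5 = 12
  P[2] = 13 + -5 = 8
  P[3] = 26 + -5 = 21
  P[4] = 42 + -5 = 37
  P[5] = 55 + -5 = 50
  P[6] = 60 + -5 = 55
  P[7] = 80 + -5 = 75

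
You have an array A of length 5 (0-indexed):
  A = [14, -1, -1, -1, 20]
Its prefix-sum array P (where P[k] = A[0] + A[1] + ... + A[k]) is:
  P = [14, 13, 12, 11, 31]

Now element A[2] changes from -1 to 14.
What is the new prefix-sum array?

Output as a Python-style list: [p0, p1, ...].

Answer: [14, 13, 27, 26, 46]

Derivation:
Change: A[2] -1 -> 14, delta = 15
P[k] for k < 2: unchanged (A[2] not included)
P[k] for k >= 2: shift by delta = 15
  P[0] = 14 + 0 = 14
  P[1] = 13 + 0 = 13
  P[2] = 12 + 15 = 27
  P[3] = 11 + 15 = 26
  P[4] = 31 + 15 = 46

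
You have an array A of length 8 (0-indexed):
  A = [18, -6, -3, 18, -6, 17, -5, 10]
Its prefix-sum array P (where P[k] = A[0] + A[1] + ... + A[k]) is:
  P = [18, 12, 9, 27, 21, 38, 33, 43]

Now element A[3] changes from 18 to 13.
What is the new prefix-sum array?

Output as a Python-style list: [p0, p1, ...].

Change: A[3] 18 -> 13, delta = -5
P[k] for k < 3: unchanged (A[3] not included)
P[k] for k >= 3: shift by delta = -5
  P[0] = 18 + 0 = 18
  P[1] = 12 + 0 = 12
  P[2] = 9 + 0 = 9
  P[3] = 27 + -5 = 22
  P[4] = 21 + -5 = 16
  P[5] = 38 + -5 = 33
  P[6] = 33 + -5 = 28
  P[7] = 43 + -5 = 38

Answer: [18, 12, 9, 22, 16, 33, 28, 38]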